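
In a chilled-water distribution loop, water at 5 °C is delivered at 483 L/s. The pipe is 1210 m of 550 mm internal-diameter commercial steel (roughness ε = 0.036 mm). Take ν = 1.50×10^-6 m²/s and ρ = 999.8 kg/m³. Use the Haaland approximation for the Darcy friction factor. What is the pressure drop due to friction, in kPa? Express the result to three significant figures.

V = 4Q/(πD²) = 4·0.483/(π·0.550²) = 2.033 m/s
Re = VD/ν = 2.033·0.550/1.50×10^-6 = 7.45×10^5 → turbulent
ε/D = 0.036/550 = 6.55×10^-5
Haaland: f = 0.01319
h_f = f(L/D)V²/(2g) = 0.01319·(1210/0.550)·2.033²/(2·9.81) = 6.114 m
Δp = ρg·h_f = 999.8·9.81·6.114 = 59.97 kPa

Δp ≈ 60.0 kPa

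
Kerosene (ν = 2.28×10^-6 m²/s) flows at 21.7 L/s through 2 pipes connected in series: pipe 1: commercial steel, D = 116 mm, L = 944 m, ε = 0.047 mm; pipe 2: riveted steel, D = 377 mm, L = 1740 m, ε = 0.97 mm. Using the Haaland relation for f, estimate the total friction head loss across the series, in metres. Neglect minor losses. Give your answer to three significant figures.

H ≈ 34.4 m

Pipe 1: V = 2.053 m/s, Re = 1.04×10^5, ε/D = 4.05×10^-4, f = 0.01954, h_1 = f(L/D)V²/2g = 34.18 m
Pipe 2: V = 0.1944 m/s, Re = 3.21×10^4, ε/D = 0.00257, f = 0.02872, h_2 = f(L/D)V²/2g = 0.2553 m
Series → Q common, losses add: H = Σh = 34.43 m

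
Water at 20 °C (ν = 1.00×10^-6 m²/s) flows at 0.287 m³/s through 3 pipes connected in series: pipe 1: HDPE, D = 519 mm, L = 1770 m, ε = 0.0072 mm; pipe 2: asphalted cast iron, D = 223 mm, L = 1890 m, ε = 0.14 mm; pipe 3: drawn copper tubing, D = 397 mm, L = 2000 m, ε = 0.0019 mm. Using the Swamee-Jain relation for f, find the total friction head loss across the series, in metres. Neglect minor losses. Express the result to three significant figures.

Pipe 1: V = 1.357 m/s, Re = 7.04×10^5, ε/D = 1.39×10^-5, f = 0.01260, h_1 = f(L/D)V²/2g = 4.030 m
Pipe 2: V = 7.348 m/s, Re = 1.64×10^6, ε/D = 6.28×10^-4, f = 0.01793, h_2 = f(L/D)V²/2g = 418.1 m
Pipe 3: V = 2.319 m/s, Re = 9.20×10^5, ε/D = 4.79×10^-6, f = 0.01188, h_3 = f(L/D)V²/2g = 16.40 m
Series → Q common, losses add: H = Σh = 438.6 m

H ≈ 439 m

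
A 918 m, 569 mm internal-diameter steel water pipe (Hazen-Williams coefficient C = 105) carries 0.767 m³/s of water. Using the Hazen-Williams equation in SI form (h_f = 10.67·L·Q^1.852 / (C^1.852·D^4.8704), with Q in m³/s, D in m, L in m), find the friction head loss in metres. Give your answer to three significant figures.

h_f = 10.67·918·0.767^1.852 / (105^1.852·0.569^4.8704) = 16.87 m

h_f ≈ 16.9 m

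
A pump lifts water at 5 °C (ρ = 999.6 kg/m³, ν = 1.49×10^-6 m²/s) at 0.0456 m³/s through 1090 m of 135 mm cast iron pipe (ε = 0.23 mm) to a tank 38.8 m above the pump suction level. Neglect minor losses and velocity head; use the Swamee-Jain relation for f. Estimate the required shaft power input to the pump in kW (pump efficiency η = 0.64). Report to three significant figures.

V = 4Q/(πD²) = 3.186 m/s; Re = 2.89×10^5; ε/D = 0.00170; f = 0.02330
h_f = f(L/D)V²/2g = 97.32 m
Total head H = z + h_f = 38.8 + 97.32 = 136.1 m
P_hyd = ρgQH = 999.6·9.81·0.0456·136.1 = 60.87 kW
P_shaft = P_hyd/η = 60.87/0.64 = 95.11 kW

P_shaft ≈ 95.1 kW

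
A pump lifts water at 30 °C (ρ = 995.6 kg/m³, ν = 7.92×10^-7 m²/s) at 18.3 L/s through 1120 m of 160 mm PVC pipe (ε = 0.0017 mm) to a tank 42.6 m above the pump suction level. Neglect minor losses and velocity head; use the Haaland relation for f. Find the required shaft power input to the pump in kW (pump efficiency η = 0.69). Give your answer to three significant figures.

P_shaft ≈ 12.2 kW

V = 4Q/(πD²) = 0.9102 m/s; Re = 1.84×10^5; ε/D = 1.06×10^-5; f = 0.01582
h_f = f(L/D)V²/2g = 4.674 m
Total head H = z + h_f = 42.6 + 4.674 = 47.27 m
P_hyd = ρgQH = 995.6·9.81·0.0183·47.27 = 8.450 kW
P_shaft = P_hyd/η = 8.450/0.69 = 12.25 kW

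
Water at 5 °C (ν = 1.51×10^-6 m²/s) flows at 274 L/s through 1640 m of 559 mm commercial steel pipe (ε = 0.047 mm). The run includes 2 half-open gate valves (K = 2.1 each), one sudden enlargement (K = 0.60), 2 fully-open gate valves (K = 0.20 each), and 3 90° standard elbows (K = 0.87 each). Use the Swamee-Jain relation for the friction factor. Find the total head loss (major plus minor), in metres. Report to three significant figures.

V = 4Q/(πD²) = 1.116 m/s; V²/2g = 0.06353 m
Re = 4.13×10^5, ε/D = 8.41×10^-5 → f = 0.01462 (Swamee-Jain)
Major: h_f = f(L/D)·V²/2g = 0.01462·2934·0.06353 = 2.726 m
Minor: ΣK = 7.81; h_m = ΣK·V²/2g = 0.4962 m
Total H_L = 2.726 + 0.4962 = 3.222 m

H_L ≈ 3.22 m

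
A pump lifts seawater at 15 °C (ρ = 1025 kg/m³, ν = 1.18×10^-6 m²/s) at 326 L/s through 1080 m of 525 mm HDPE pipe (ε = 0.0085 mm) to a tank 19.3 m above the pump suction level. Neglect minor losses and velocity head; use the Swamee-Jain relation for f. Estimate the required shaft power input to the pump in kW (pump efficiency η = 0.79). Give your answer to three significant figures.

P_shaft ≈ 92.7 kW

V = 4Q/(πD²) = 1.506 m/s; Re = 6.70×10^5; ε/D = 1.62×10^-5; f = 0.01274
h_f = f(L/D)V²/2g = 3.029 m
Total head H = z + h_f = 19.3 + 3.029 = 22.33 m
P_hyd = ρgQH = 1025·9.81·0.326·22.33 = 73.19 kW
P_shaft = P_hyd/η = 73.19/0.79 = 92.65 kW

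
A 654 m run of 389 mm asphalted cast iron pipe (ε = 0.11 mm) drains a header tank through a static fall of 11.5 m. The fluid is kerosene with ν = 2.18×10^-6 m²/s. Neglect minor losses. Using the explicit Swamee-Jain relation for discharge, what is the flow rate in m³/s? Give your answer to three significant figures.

Swamee-Jain (Type II): Q = -0.965·√(gD⁵h_f/L)·ln[ε/(3.7D) + √(3.17ν²L/(gD³h_f))]
√(gD⁵h_f/L) = √(9.81·0.389⁵·11.5/654) = 0.03920
ε/(3.7D) = 7.64×10^-5; √(3.17ν²L/(gD³h_f)) = 3.85×10^-5
Q = -0.965·0.03920·ln(1.149×10^-4) = 0.3431 m³/s
Check: V = 2.89 m/s, Re = 5.15×10^5, f = 0.01620, h_f = 11.6 m ≈ 11.5 m ✓

Q ≈ 0.343 m³/s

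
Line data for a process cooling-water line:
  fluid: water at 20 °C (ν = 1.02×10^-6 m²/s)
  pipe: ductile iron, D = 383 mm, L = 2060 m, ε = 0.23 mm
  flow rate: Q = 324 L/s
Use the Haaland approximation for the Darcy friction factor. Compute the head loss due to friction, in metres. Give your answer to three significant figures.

V = 4Q/(πD²) = 4·0.324/(π·0.383²) = 2.812 m/s
Re = VD/ν = 2.812·0.383/1.02×10^-6 = 1.06×10^6 → turbulent
ε/D = 0.23/383 = 6.01×10^-4
Haaland: f = 0.01781
h_f = f(L/D)V²/(2g) = 0.01781·(2060/0.383)·2.812²/(2·9.81) = 38.61 m

h_f ≈ 38.6 m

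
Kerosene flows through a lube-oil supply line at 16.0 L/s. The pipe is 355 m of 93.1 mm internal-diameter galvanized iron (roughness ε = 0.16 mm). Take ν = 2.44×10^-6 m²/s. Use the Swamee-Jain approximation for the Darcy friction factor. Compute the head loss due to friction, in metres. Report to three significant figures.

V = 4Q/(πD²) = 4·0.0160/(π·0.0931²) = 2.350 m/s
Re = VD/ν = 2.350·0.0931/2.44×10^-6 = 8.97×10^4 → turbulent
ε/D = 0.16/93.1 = 0.00172
Swamee-Jain: f = 0.02476
h_f = f(L/D)V²/(2g) = 0.02476·(355/0.0931)·2.350²/(2·9.81) = 26.59 m

h_f ≈ 26.6 m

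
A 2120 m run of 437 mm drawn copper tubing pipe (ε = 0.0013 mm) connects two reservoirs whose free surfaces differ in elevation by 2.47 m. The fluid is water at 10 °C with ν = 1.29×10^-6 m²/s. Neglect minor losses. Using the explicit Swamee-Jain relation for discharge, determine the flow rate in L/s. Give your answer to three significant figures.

Q ≈ 124 L/s

Swamee-Jain (Type II): Q = -0.965·√(gD⁵h_f/L)·ln[ε/(3.7D) + √(3.17ν²L/(gD³h_f))]
√(gD⁵h_f/L) = √(9.81·0.437⁵·2.47/2120) = 0.01350
ε/(3.7D) = 8.04×10^-7; √(3.17ν²L/(gD³h_f)) = 7.44×10^-5
Q = -0.965·0.01350·ln(7.517×10^-5) = 0.1237 m³/s
Check: V = 0.825 m/s, Re = 2.79×10^5, f = 0.01460, h_f = 2.45 m ≈ 2.47 m ✓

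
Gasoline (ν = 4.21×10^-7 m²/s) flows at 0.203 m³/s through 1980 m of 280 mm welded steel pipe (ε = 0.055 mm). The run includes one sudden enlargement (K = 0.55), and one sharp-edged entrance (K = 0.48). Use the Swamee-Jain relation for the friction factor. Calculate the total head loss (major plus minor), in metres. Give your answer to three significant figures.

V = 4Q/(πD²) = 3.297 m/s; V²/2g = 0.5540 m
Re = 2.19×10^6, ε/D = 1.96×10^-4 → f = 0.01423 (Swamee-Jain)
Major: h_f = f(L/D)·V²/2g = 0.01423·7071·0.5540 = 55.75 m
Minor: ΣK = 1.03; h_m = ΣK·V²/2g = 0.5706 m
Total H_L = 55.75 + 0.5706 = 56.32 m

H_L ≈ 56.3 m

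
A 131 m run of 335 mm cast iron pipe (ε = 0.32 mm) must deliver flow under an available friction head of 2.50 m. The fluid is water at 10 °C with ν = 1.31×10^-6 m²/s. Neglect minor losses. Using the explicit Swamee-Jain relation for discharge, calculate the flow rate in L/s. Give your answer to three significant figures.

Q ≈ 221 L/s

Swamee-Jain (Type II): Q = -0.965·√(gD⁵h_f/L)·ln[ε/(3.7D) + √(3.17ν²L/(gD³h_f))]
√(gD⁵h_f/L) = √(9.81·0.335⁵·2.50/131) = 0.02810
ε/(3.7D) = 2.58×10^-4; √(3.17ν²L/(gD³h_f)) = 2.78×10^-5
Q = -0.965·0.02810·ln(2.860×10^-4) = 0.2213 m³/s
Check: V = 2.51 m/s, Re = 6.42×10^5, f = 0.02001, h_f = 2.51 m ≈ 2.50 m ✓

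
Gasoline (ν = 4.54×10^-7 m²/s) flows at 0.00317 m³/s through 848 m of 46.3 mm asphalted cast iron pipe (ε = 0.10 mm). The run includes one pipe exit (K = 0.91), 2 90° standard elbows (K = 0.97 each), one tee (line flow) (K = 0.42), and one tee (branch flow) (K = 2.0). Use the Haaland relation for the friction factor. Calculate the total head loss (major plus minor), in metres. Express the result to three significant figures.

H_L ≈ 82.8 m

V = 4Q/(πD²) = 1.883 m/s; V²/2g = 0.1807 m
Re = 1.92×10^5, ε/D = 0.00216 → f = 0.02473 (Haaland)
Major: h_f = f(L/D)·V²/2g = 0.02473·18315·0.1807 = 81.84 m
Minor: ΣK = 5.27; h_m = ΣK·V²/2g = 0.9522 m
Total H_L = 81.84 + 0.9522 = 82.79 m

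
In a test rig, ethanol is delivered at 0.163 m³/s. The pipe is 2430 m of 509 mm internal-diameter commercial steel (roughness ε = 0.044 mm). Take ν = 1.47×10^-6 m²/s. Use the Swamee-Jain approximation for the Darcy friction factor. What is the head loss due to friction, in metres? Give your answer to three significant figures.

h_f ≈ 2.42 m

V = 4Q/(πD²) = 4·0.163/(π·0.509²) = 0.8011 m/s
Re = VD/ν = 0.8011·0.509/1.47×10^-6 = 2.77×10^5 → turbulent
ε/D = 0.044/509 = 8.64×10^-5
Swamee-Jain: f = 0.01548
h_f = f(L/D)V²/(2g) = 0.01548·(2430/0.509)·0.8011²/(2·9.81) = 2.417 m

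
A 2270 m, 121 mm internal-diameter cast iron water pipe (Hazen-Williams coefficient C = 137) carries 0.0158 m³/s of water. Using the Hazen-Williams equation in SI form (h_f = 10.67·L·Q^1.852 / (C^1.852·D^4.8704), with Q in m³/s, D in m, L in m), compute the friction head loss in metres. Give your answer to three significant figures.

h_f ≈ 36.1 m

h_f = 10.67·2270·0.0158^1.852 / (137^1.852·0.121^4.8704) = 36.15 m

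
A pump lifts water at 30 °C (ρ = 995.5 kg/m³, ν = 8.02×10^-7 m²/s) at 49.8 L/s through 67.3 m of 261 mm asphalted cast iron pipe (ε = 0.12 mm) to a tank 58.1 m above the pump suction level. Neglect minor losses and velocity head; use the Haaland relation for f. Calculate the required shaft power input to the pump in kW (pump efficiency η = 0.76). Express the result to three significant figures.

V = 4Q/(πD²) = 0.9308 m/s; Re = 3.03×10^5; ε/D = 4.60×10^-4; f = 0.01782
h_f = f(L/D)V²/2g = 0.2030 m
Total head H = z + h_f = 58.1 + 0.2030 = 58.30 m
P_hyd = ρgQH = 995.5·9.81·0.0498·58.30 = 28.36 kW
P_shaft = P_hyd/η = 28.36/0.76 = 37.31 kW

P_shaft ≈ 37.3 kW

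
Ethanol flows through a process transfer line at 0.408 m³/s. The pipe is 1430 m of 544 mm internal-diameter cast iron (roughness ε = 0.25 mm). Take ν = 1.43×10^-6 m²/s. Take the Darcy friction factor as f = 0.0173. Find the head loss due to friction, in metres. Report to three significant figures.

V = 4Q/(πD²) = 4·0.408/(π·0.544²) = 1.755 m/s
h_f = f(L/D)V²/(2g) = 0.01730·(1430/0.544)·1.755²/(2·9.81) = 7.142 m

h_f ≈ 7.14 m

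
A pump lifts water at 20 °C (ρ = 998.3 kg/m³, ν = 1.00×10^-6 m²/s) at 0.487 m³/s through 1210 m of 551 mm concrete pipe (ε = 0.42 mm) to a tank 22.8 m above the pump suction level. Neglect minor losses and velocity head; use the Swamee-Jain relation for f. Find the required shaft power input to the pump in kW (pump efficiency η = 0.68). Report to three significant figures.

V = 4Q/(πD²) = 2.042 m/s; Re = 1.13×10^6; ε/D = 7.62×10^-4; f = 0.01882
h_f = f(L/D)V²/2g = 8.786 m
Total head H = z + h_f = 22.8 + 8.786 = 31.59 m
P_hyd = ρgQH = 998.3·9.81·0.487·31.59 = 150.6 kW
P_shaft = P_hyd/η = 150.6/0.68 = 221.5 kW

P_shaft ≈ 222 kW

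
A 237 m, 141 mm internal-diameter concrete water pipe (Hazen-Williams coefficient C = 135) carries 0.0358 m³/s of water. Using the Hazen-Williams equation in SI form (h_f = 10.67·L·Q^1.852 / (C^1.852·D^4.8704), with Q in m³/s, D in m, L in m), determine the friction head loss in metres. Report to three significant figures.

h_f = 10.67·237·0.0358^1.852 / (135^1.852·0.141^4.8704) = 8.375 m

h_f ≈ 8.37 m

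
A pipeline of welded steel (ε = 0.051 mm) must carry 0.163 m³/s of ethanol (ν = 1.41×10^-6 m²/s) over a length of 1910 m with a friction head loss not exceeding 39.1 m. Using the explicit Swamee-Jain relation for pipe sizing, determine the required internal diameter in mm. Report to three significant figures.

Swamee-Jain (Type III): D = 0.66·[ε^1.25·(LQ²/(gh_f))^4.75 + ν·Q^9.4·(L/(gh_f))^5.2]^0.04
LQ²/(gh_f) = 0.1323; L/(gh_f) = 4.980
Term 1 = ε^1.25·(…)^4.75 = 2.90×10^-10; Term 2 = ν·Q^9.4·(…)^5.2 = 2.34×10^-10
D = 0.66·(2.90×10^-10 + 2.34×10^-10)^0.04 = 0.2807 m = 281 mm
Check: V = 2.63 m/s, Re = 5.24×10^5, f = 0.01527, h_f = 36.7 m ≈ 39.1 m ✓

D ≈ 281 mm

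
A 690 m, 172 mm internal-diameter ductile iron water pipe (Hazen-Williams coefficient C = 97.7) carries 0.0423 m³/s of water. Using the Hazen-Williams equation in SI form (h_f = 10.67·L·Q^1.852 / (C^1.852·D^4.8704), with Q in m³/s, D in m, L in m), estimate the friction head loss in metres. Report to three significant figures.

h_f = 10.67·690·0.0423^1.852 / (97.7^1.852·0.172^4.8704) = 22.96 m

h_f ≈ 23.0 m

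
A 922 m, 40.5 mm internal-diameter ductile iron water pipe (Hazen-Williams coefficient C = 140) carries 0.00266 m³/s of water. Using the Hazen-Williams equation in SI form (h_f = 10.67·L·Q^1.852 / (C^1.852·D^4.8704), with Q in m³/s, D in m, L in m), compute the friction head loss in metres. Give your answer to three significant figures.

h_f ≈ 107 m

h_f = 10.67·922·0.00266^1.852 / (140^1.852·0.0405^4.8704) = 107.5 m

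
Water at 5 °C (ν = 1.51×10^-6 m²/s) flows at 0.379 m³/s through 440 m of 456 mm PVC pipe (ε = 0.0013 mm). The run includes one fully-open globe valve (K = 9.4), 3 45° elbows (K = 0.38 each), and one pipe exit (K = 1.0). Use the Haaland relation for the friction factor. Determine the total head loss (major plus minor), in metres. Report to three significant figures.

V = 4Q/(πD²) = 2.321 m/s; V²/2g = 0.2745 m
Re = 7.01×10^5, ε/D = 2.85×10^-6 → f = 0.01235 (Haaland)
Major: h_f = f(L/D)·V²/2g = 0.01235·964.9·0.2745 = 3.270 m
Minor: ΣK = 11.5; h_m = ΣK·V²/2g = 3.168 m
Total H_L = 3.270 + 3.168 = 6.438 m

H_L ≈ 6.44 m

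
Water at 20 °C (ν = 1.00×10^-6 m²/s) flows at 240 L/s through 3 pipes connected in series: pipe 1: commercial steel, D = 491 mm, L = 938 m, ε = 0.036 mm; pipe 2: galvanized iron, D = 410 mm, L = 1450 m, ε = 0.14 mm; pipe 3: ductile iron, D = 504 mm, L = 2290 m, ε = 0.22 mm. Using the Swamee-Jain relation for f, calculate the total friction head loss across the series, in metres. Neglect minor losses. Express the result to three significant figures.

H ≈ 17.6 m

Pipe 1: V = 1.268 m/s, Re = 6.22×10^5, ε/D = 7.33×10^-5, f = 0.01377, h_1 = f(L/D)V²/2g = 2.154 m
Pipe 2: V = 1.818 m/s, Re = 7.45×10^5, ε/D = 3.41×10^-4, f = 0.01632, h_2 = f(L/D)V²/2g = 9.723 m
Pipe 3: V = 1.203 m/s, Re = 6.06×10^5, ε/D = 4.37×10^-4, f = 0.01720, h_3 = f(L/D)V²/2g = 5.763 m
Series → Q common, losses add: H = Σh = 17.64 m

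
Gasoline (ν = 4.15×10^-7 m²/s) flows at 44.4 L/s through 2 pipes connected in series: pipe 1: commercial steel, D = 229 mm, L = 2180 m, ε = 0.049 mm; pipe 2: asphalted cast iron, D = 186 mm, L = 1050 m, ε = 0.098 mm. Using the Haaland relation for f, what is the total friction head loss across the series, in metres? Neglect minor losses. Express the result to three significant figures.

H ≈ 22.0 m

Pipe 1: V = 1.078 m/s, Re = 5.95×10^5, ε/D = 2.14×10^-4, f = 0.01522, h_1 = f(L/D)V²/2g = 8.581 m
Pipe 2: V = 1.634 m/s, Re = 7.32×10^5, ε/D = 5.27×10^-4, f = 0.01750, h_2 = f(L/D)V²/2g = 13.45 m
Series → Q common, losses add: H = Σh = 22.03 m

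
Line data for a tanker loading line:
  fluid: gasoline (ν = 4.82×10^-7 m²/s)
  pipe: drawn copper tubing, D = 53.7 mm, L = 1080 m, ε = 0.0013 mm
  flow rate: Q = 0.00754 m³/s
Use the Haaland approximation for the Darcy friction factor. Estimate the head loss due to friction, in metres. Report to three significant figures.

V = 4Q/(πD²) = 4·0.00754/(π·0.0537²) = 3.329 m/s
Re = VD/ν = 3.329·0.0537/4.82×10^-7 = 3.71×10^5 → turbulent
ε/D = 0.0013/53.7 = 2.42×10^-5
Haaland: f = 0.01402
h_f = f(L/D)V²/(2g) = 0.01402·(1080/0.0537)·3.329²/(2·9.81) = 159.3 m

h_f ≈ 159 m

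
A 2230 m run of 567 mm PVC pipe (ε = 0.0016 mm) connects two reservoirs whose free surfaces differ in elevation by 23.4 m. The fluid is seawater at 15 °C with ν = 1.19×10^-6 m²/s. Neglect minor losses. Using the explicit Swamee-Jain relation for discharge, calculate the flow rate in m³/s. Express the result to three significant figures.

Swamee-Jain (Type II): Q = -0.965·√(gD⁵h_f/L)·ln[ε/(3.7D) + √(3.17ν²L/(gD³h_f))]
√(gD⁵h_f/L) = √(9.81·0.567⁵·23.4/2230) = 0.07767
ε/(3.7D) = 7.63×10^-7; √(3.17ν²L/(gD³h_f)) = 1.55×10^-5
Q = -0.965·0.07767·ln(1.623×10^-5) = 0.8266 m³/s
Check: V = 3.27 m/s, Re = 1.56×10^6, f = 0.01088, h_f = 23.4 m ≈ 23.4 m ✓

Q ≈ 0.827 m³/s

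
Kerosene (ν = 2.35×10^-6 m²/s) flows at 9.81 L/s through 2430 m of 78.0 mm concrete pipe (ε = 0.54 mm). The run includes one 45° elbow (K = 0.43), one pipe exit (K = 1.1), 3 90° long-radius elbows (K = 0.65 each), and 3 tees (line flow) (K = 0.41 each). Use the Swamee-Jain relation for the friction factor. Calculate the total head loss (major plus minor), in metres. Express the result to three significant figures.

H_L ≈ 235 m

V = 4Q/(πD²) = 2.053 m/s; V²/2g = 0.2148 m
Re = 6.81×10^4, ε/D = 0.00692 → f = 0.03501 (Swamee-Jain)
Major: h_f = f(L/D)·V²/2g = 0.03501·31154·0.2148 = 234.3 m
Minor: ΣK = 4.71; h_m = ΣK·V²/2g = 1.012 m
Total H_L = 234.3 + 1.012 = 235.3 m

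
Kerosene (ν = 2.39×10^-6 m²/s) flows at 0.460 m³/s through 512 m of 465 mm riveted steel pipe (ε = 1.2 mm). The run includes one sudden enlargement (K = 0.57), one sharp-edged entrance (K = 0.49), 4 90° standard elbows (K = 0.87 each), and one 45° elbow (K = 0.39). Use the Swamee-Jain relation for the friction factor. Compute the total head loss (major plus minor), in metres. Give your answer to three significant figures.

V = 4Q/(πD²) = 2.709 m/s; V²/2g = 0.3740 m
Re = 5.27×10^5, ε/D = 0.00258 → f = 0.02549 (Swamee-Jain)
Major: h_f = f(L/D)·V²/2g = 0.02549·1101·0.3740 = 10.49 m
Minor: ΣK = 4.93; h_m = ΣK·V²/2g = 1.844 m
Total H_L = 10.49 + 1.844 = 12.34 m

H_L ≈ 12.3 m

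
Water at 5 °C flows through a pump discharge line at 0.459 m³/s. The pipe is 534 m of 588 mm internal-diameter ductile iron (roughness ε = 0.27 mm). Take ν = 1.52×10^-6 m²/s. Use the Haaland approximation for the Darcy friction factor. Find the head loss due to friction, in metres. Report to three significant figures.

V = 4Q/(πD²) = 4·0.459/(π·0.588²) = 1.690 m/s
Re = VD/ν = 1.690·0.588/1.52×10^-6 = 6.54×10^5 → turbulent
ε/D = 0.27/588 = 4.59×10^-4
Haaland: f = 0.01712
h_f = f(L/D)V²/(2g) = 0.01712·(534/0.588)·1.690²/(2·9.81) = 2.264 m

h_f ≈ 2.26 m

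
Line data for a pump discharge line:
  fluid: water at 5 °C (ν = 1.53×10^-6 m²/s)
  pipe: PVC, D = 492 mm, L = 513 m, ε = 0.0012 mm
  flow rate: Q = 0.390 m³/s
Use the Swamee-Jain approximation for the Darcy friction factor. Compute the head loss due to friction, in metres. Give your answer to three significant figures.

h_f ≈ 2.80 m

V = 4Q/(πD²) = 4·0.390/(π·0.492²) = 2.051 m/s
Re = VD/ν = 2.051·0.492/1.53×10^-6 = 6.60×10^5 → turbulent
ε/D = 0.0012/492 = 2.44×10^-6
Swamee-Jain: f = 0.01251
h_f = f(L/D)V²/(2g) = 0.01251·(513/0.492)·2.051²/(2·9.81) = 2.798 m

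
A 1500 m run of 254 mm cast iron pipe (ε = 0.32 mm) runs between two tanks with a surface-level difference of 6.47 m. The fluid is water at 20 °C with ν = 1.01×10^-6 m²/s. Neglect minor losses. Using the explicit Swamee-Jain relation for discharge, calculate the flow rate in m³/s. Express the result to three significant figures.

Swamee-Jain (Type II): Q = -0.965·√(gD⁵h_f/L)·ln[ε/(3.7D) + √(3.17ν²L/(gD³h_f))]
√(gD⁵h_f/L) = √(9.81·0.254⁵·6.47/1500) = 0.006688
ε/(3.7D) = 3.40×10^-4; √(3.17ν²L/(gD³h_f)) = 6.83×10^-5
Q = -0.965·0.006688·ln(4.088×10^-4) = 0.05036 m³/s
Check: V = 0.994 m/s, Re = 2.50×10^5, f = 0.02193, h_f = 6.52 m ≈ 6.47 m ✓

Q ≈ 0.0504 m³/s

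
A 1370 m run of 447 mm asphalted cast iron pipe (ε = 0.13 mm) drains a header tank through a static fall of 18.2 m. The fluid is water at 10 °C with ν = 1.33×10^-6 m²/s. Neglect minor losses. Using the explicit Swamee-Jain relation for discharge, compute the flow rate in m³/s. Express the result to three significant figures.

Q ≈ 0.428 m³/s

Swamee-Jain (Type II): Q = -0.965·√(gD⁵h_f/L)·ln[ε/(3.7D) + √(3.17ν²L/(gD³h_f))]
√(gD⁵h_f/L) = √(9.81·0.447⁵·18.2/1370) = 0.04823
ε/(3.7D) = 7.86×10^-5; √(3.17ν²L/(gD³h_f)) = 2.19×10^-5
Q = -0.965·0.04823·ln(1.006×10^-4) = 0.4284 m³/s
Check: V = 2.73 m/s, Re = 9.17×10^5, f = 0.01574, h_f = 18.3 m ≈ 18.2 m ✓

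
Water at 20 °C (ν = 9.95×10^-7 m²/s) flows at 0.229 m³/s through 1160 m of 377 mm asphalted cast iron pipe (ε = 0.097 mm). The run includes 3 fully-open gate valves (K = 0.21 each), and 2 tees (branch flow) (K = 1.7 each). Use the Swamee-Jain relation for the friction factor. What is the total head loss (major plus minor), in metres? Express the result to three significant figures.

V = 4Q/(πD²) = 2.051 m/s; V²/2g = 0.2145 m
Re = 7.77×10^5, ε/D = 2.57×10^-4 → f = 0.01556 (Swamee-Jain)
Major: h_f = f(L/D)·V²/2g = 0.01556·3077·0.2145 = 10.27 m
Minor: ΣK = 4.03; h_m = ΣK·V²/2g = 0.8644 m
Total H_L = 10.27 + 0.8644 = 11.14 m

H_L ≈ 11.1 m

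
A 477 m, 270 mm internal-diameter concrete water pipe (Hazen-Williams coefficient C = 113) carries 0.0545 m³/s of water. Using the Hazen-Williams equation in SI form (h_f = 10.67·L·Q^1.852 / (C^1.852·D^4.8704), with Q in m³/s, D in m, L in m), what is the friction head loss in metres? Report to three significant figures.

h_f ≈ 2.16 m

h_f = 10.67·477·0.0545^1.852 / (113^1.852·0.270^4.8704) = 2.156 m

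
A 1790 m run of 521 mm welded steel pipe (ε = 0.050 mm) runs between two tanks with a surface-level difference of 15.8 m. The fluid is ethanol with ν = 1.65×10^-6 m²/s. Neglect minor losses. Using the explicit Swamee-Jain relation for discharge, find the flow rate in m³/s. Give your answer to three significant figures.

Swamee-Jain (Type II): Q = -0.965·√(gD⁵h_f/L)·ln[ε/(3.7D) + √(3.17ν²L/(gD³h_f))]
√(gD⁵h_f/L) = √(9.81·0.521⁵·15.8/1790) = 0.05765
ε/(3.7D) = 2.59×10^-5; √(3.17ν²L/(gD³h_f)) = 2.65×10^-5
Q = -0.965·0.05765·ln(5.248×10^-5) = 0.5483 m³/s
Check: V = 2.57 m/s, Re = 8.12×10^5, f = 0.01370, h_f = 15.9 m ≈ 15.8 m ✓

Q ≈ 0.548 m³/s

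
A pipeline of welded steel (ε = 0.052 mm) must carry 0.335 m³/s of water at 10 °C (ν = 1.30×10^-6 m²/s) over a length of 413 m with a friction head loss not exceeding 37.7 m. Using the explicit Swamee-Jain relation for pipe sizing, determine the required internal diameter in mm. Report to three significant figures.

D ≈ 275 mm

Swamee-Jain (Type III): D = 0.66·[ε^1.25·(LQ²/(gh_f))^4.75 + ν·Q^9.4·(L/(gh_f))^5.2]^0.04
LQ²/(gh_f) = 0.1253; L/(gh_f) = 1.117
Term 1 = ε^1.25·(…)^4.75 = 2.29×10^-10; Term 2 = ν·Q^9.4·(…)^5.2 = 7.92×10^-11
D = 0.66·(2.29×10^-10 + 7.92×10^-11)^0.04 = 0.2749 m = 275 mm
Check: V = 5.65 m/s, Re = 1.19×10^6, f = 0.01451, h_f = 35.4 m ≈ 37.7 m ✓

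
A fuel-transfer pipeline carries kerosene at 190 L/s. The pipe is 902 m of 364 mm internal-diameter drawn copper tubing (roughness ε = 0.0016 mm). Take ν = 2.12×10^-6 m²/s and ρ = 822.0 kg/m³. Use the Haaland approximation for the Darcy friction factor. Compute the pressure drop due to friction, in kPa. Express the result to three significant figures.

V = 4Q/(πD²) = 4·0.190/(π·0.364²) = 1.826 m/s
Re = VD/ν = 1.826·0.364/2.12×10^-6 = 3.13×10^5 → turbulent
ε/D = 0.0016/364 = 4.40×10^-6
Haaland: f = 0.01426
h_f = f(L/D)V²/(2g) = 0.01426·(902/0.364)·1.826²/(2·9.81) = 6.004 m
Δp = ρg·h_f = 822.0·9.81·6.004 = 48.42 kPa

Δp ≈ 48.4 kPa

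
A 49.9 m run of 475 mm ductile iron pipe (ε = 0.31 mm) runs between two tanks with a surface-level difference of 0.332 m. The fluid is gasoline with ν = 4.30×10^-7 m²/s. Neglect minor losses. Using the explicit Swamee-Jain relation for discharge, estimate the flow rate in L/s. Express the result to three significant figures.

Swamee-Jain (Type II): Q = -0.965·√(gD⁵h_f/L)·ln[ε/(3.7D) + √(3.17ν²L/(gD³h_f))]
√(gD⁵h_f/L) = √(9.81·0.475⁵·0.332/49.9) = 0.03973
ε/(3.7D) = 1.76×10^-4; √(3.17ν²L/(gD³h_f)) = 9.15×10^-6
Q = -0.965·0.03973·ln(1.855×10^-4) = 0.3294 m³/s
Check: V = 1.86 m/s, Re = 2.05×10^6, f = 0.01802, h_f = 0.333 m ≈ 0.332 m ✓

Q ≈ 329 L/s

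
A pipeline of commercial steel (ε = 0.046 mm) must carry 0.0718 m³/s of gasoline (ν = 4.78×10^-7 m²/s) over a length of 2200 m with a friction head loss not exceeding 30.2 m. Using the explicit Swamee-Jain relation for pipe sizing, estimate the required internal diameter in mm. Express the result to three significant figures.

D ≈ 218 mm

Swamee-Jain (Type III): D = 0.66·[ε^1.25·(LQ²/(gh_f))^4.75 + ν·Q^9.4·(L/(gh_f))^5.2]^0.04
LQ²/(gh_f) = 0.03828; L/(gh_f) = 7.426
Term 1 = ε^1.25·(…)^4.75 = 7.04×10^-13; Term 2 = ν·Q^9.4·(…)^5.2 = 2.85×10^-13
D = 0.66·(7.04×10^-13 + 2.85×10^-13)^0.04 = 0.2185 m = 218 mm
Check: V = 1.92 m/s, Re = 8.75×10^5, f = 0.01500, h_f = 28.3 m ≈ 30.2 m ✓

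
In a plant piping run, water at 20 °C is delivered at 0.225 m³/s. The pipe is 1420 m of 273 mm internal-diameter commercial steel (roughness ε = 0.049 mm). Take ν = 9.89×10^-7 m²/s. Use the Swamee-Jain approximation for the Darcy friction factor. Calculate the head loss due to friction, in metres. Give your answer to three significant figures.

h_f ≈ 56.8 m

V = 4Q/(πD²) = 4·0.225/(π·0.273²) = 3.844 m/s
Re = VD/ν = 3.844·0.273/9.89×10^-7 = 1.06×10^6 → turbulent
ε/D = 0.049/273 = 1.79×10^-4
Swamee-Jain: f = 0.01449
h_f = f(L/D)V²/(2g) = 0.01449·(1420/0.273)·3.844²/(2·9.81) = 56.76 m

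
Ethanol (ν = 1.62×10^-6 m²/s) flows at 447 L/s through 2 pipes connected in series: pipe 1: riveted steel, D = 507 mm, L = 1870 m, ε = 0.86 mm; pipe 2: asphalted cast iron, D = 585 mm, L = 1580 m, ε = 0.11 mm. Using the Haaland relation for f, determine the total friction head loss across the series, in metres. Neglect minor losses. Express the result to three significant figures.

H ≈ 26.6 m

Pipe 1: V = 2.214 m/s, Re = 6.93×10^5, ε/D = 0.00170, f = 0.02273, h_1 = f(L/D)V²/2g = 20.95 m
Pipe 2: V = 1.663 m/s, Re = 6.01×10^5, ε/D = 1.88×10^-4, f = 0.01495, h_2 = f(L/D)V²/2g = 5.693 m
Series → Q common, losses add: H = Σh = 26.64 m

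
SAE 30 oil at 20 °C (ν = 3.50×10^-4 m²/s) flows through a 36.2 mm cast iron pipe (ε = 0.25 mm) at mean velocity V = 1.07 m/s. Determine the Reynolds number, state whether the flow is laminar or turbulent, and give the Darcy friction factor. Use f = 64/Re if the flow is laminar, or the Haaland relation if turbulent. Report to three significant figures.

Re = VD/ν = 1.070·0.0362/3.50×10^-4 = 111
Re < 2300 → laminar → f = 64/Re = 0.5783

Re ≈ 111; laminar; f = 64/Re ≈ 0.578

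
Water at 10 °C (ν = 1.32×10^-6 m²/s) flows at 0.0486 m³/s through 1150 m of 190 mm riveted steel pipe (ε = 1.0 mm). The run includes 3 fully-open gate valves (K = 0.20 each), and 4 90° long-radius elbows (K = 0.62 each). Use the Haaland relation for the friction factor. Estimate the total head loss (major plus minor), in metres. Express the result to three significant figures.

H_L ≈ 28.8 m

V = 4Q/(πD²) = 1.714 m/s; V²/2g = 0.1498 m
Re = 2.47×10^5, ε/D = 0.00526 → f = 0.03125 (Haaland)
Major: h_f = f(L/D)·V²/2g = 0.03125·6053·0.1498 = 28.32 m
Minor: ΣK = 3.08; h_m = ΣK·V²/2g = 0.4612 m
Total H_L = 28.32 + 0.4612 = 28.78 m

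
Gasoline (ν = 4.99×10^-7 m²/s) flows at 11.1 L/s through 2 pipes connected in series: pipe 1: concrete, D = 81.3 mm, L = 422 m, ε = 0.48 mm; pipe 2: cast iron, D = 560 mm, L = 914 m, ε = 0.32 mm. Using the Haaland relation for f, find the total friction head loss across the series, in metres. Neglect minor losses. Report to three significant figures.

H ≈ 39.0 m

Pipe 1: V = 2.138 m/s, Re = 3.48×10^5, ε/D = 0.00590, f = 0.03224, h_1 = f(L/D)V²/2g = 39.00 m
Pipe 2: V = 0.04507 m/s, Re = 5.06×10^4, ε/D = 5.71×10^-4, f = 0.02243, h_2 = f(L/D)V²/2g = 0.003790 m
Series → Q common, losses add: H = Σh = 39.00 m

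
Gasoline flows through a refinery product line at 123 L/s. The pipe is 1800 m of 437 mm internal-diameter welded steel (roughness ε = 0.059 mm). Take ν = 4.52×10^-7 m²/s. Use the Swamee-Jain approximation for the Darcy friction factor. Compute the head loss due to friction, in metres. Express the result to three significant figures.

h_f ≈ 2.01 m

V = 4Q/(πD²) = 4·0.123/(π·0.437²) = 0.8201 m/s
Re = VD/ν = 0.8201·0.437/4.52×10^-7 = 7.93×10^5 → turbulent
ε/D = 0.059/437 = 1.35×10^-4
Swamee-Jain: f = 0.01424
h_f = f(L/D)V²/(2g) = 0.01424·(1800/0.437)·0.8201²/(2·9.81) = 2.011 m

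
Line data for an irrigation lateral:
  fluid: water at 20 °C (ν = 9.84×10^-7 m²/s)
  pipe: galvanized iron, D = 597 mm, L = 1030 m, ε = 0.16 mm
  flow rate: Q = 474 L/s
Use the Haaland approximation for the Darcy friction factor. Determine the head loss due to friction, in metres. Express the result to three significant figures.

h_f ≈ 3.85 m

V = 4Q/(πD²) = 4·0.474/(π·0.597²) = 1.693 m/s
Re = VD/ν = 1.693·0.597/9.84×10^-7 = 1.03×10^6 → turbulent
ε/D = 0.16/597 = 2.68×10^-4
Haaland: f = 0.01529
h_f = f(L/D)V²/(2g) = 0.01529·(1030/0.597)·1.693²/(2·9.81) = 3.854 m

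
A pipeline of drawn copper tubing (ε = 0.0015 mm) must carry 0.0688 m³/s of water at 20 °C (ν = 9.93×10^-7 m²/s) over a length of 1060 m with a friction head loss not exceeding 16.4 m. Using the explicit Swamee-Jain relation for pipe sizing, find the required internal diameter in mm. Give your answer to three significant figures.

Swamee-Jain (Type III): D = 0.66·[ε^1.25·(LQ²/(gh_f))^4.75 + ν·Q^9.4·(L/(gh_f))^5.2]^0.04
LQ²/(gh_f) = 0.03119; L/(gh_f) = 6.589
Term 1 = ε^1.25·(…)^4.75 = 3.69×10^-15; Term 2 = ν·Q^9.4·(…)^5.2 = 2.13×10^-13
D = 0.66·(3.69×10^-15 + 2.13×10^-13)^0.04 = 0.2056 m = 206 mm
Check: V = 2.07 m/s, Re = 4.29×10^5, f = 0.01356, h_f = 15.3 m ≈ 16.4 m ✓

D ≈ 206 mm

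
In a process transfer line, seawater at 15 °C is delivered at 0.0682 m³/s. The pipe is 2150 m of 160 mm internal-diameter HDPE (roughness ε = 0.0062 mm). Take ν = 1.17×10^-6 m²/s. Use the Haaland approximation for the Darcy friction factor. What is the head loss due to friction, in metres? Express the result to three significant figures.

h_f ≈ 108 m

V = 4Q/(πD²) = 4·0.0682/(π·0.160²) = 3.392 m/s
Re = VD/ν = 3.392·0.160/1.17×10^-6 = 4.64×10^5 → turbulent
ε/D = 0.0062/160 = 3.87×10^-5
Haaland: f = 0.01369
h_f = f(L/D)V²/(2g) = 0.01369·(2150/0.160)·3.392²/(2·9.81) = 107.9 m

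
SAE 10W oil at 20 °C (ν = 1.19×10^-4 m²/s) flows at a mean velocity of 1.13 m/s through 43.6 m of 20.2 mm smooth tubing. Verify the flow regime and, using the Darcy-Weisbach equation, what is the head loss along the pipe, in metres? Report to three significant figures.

h_f ≈ 46.9 m

Re = VD/ν = 1.13·0.02020/1.19×10^-4 = 192 → laminar (Re < 2300)
f = 64/Re = 0.3337
h_f = f(L/D)V²/(2g) = 0.3337·(43.6/0.02020)·1.13²/(2·9.81) = 46.87 m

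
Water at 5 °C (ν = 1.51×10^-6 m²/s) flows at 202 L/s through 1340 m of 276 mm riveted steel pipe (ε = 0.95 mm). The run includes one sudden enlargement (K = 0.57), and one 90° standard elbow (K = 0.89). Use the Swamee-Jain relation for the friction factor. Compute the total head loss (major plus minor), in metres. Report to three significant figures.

H_L ≈ 78.4 m

V = 4Q/(πD²) = 3.376 m/s; V²/2g = 0.5810 m
Re = 6.17×10^5, ε/D = 0.00344 → f = 0.02750 (Swamee-Jain)
Major: h_f = f(L/D)·V²/2g = 0.02750·4855·0.5810 = 77.57 m
Minor: ΣK = 1.46; h_m = ΣK·V²/2g = 0.8483 m
Total H_L = 77.57 + 0.8483 = 78.42 m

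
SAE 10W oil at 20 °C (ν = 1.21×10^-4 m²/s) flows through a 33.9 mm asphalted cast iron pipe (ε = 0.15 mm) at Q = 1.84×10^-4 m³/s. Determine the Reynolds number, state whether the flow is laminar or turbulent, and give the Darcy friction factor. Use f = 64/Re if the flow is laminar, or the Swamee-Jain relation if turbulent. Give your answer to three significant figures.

Re ≈ 57.1; laminar; f = 64/Re ≈ 1.12

V = 4Q/(πD²) = 0.2039 m/s
Re = VD/ν = 0.2039·0.0339/1.21×10^-4 = 57.1
Re < 2300 → laminar → f = 64/Re = 1.121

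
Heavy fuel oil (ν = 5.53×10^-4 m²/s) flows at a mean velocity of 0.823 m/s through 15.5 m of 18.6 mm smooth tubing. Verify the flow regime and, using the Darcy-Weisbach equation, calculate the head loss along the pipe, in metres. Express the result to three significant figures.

Re = VD/ν = 0.823·0.01860/5.53×10^-4 = 27.7 → laminar (Re < 2300)
f = 64/Re = 2.312
h_f = f(L/D)V²/(2g) = 2.312·(15.5/0.01860)·0.823²/(2·9.81) = 66.51 m

h_f ≈ 66.5 m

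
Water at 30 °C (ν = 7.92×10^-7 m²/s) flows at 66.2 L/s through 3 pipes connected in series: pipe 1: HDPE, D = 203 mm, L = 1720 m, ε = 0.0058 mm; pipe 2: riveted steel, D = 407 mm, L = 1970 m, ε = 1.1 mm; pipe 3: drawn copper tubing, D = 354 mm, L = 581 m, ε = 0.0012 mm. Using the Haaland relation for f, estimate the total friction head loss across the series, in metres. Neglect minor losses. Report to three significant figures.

H ≈ 26.2 m

Pipe 1: V = 2.045 m/s, Re = 5.24×10^5, ε/D = 2.86×10^-5, f = 0.01331, h_1 = f(L/D)V²/2g = 24.04 m
Pipe 2: V = 0.5088 m/s, Re = 2.61×10^5, ε/D = 0.00270, f = 0.02596, h_2 = f(L/D)V²/2g = 1.658 m
Pipe 3: V = 0.6726 m/s, Re = 3.01×10^5, ε/D = 3.39×10^-6, f = 0.01436, h_3 = f(L/D)V²/2g = 0.5436 m
Series → Q common, losses add: H = Σh = 26.24 m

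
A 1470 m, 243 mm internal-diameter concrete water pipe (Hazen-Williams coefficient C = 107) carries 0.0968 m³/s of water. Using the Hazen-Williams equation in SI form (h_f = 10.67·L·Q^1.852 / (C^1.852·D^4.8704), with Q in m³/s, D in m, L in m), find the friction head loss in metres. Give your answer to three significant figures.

h_f ≈ 35.6 m

h_f = 10.67·1470·0.0968^1.852 / (107^1.852·0.243^4.8704) = 35.58 m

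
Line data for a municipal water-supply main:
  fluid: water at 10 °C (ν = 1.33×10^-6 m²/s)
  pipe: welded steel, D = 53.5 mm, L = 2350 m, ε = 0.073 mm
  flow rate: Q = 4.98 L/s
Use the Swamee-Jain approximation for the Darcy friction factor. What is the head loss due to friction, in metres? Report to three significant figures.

V = 4Q/(πD²) = 4·0.00498/(π·0.0535²) = 2.215 m/s
Re = VD/ν = 2.215·0.0535/1.33×10^-6 = 8.91×10^4 → turbulent
ε/D = 0.073/53.5 = 0.00136
Swamee-Jain: f = 0.02376
h_f = f(L/D)V²/(2g) = 0.02376·(2350/0.0535)·2.215²/(2·9.81) = 261.0 m

h_f ≈ 261 m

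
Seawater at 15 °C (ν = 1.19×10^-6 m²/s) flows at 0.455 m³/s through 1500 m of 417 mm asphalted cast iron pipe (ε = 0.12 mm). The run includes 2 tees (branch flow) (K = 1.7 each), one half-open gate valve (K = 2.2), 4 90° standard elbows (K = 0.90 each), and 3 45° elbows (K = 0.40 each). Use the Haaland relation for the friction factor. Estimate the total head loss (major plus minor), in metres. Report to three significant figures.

H_L ≈ 37.2 m

V = 4Q/(πD²) = 3.332 m/s; V²/2g = 0.5657 m
Re = 1.17×10^6, ε/D = 2.88×10^-4 → f = 0.01540 (Haaland)
Major: h_f = f(L/D)·V²/2g = 0.01540·3597·0.5657 = 31.34 m
Minor: ΣK = 10.4; h_m = ΣK·V²/2g = 5.883 m
Total H_L = 31.34 + 5.883 = 37.23 m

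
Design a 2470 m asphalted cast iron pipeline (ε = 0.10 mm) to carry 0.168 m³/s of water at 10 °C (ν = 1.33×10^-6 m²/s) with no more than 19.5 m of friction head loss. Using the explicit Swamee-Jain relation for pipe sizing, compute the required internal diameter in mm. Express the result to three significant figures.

D ≈ 349 mm

Swamee-Jain (Type III): D = 0.66·[ε^1.25·(LQ²/(gh_f))^4.75 + ν·Q^9.4·(L/(gh_f))^5.2]^0.04
LQ²/(gh_f) = 0.3644; L/(gh_f) = 12.91
Term 1 = ε^1.25·(…)^4.75 = 8.27×10^-8; Term 2 = ν·Q^9.4·(…)^5.2 = 4.16×10^-8
D = 0.66·(8.27×10^-8 + 4.16×10^-8)^0.04 = 0.3494 m = 349 mm
Check: V = 1.75 m/s, Re = 4.60×10^5, f = 0.01636, h_f = 18.1 m ≈ 19.5 m ✓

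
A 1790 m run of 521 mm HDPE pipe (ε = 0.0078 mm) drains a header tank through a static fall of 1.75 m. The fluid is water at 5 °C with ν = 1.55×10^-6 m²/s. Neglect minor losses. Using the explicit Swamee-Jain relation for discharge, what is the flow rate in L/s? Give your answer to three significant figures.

Q ≈ 175 L/s

Swamee-Jain (Type II): Q = -0.965·√(gD⁵h_f/L)·ln[ε/(3.7D) + √(3.17ν²L/(gD³h_f))]
√(gD⁵h_f/L) = √(9.81·0.521⁵·1.75/1790) = 0.01919
ε/(3.7D) = 4.05×10^-6; √(3.17ν²L/(gD³h_f)) = 7.49×10^-5
Q = -0.965·0.01919·ln(7.898×10^-5) = 0.1749 m³/s
Check: V = 0.820 m/s, Re = 2.76×10^5, f = 0.01477, h_f = 1.74 m ≈ 1.75 m ✓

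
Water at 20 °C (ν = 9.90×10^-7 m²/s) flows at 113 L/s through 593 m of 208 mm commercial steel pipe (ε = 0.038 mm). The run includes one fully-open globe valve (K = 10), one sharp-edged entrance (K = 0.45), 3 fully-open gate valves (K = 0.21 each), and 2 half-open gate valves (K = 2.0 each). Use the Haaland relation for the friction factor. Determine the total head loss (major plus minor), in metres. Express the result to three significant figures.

V = 4Q/(πD²) = 3.326 m/s; V²/2g = 0.5637 m
Re = 6.99×10^5, ε/D = 1.83×10^-4 → f = 0.01473 (Haaland)
Major: h_f = f(L/D)·V²/2g = 0.01473·2851·0.5637 = 23.67 m
Minor: ΣK = 15.1; h_m = ΣK·V²/2g = 8.500 m
Total H_L = 23.67 + 8.500 = 32.17 m

H_L ≈ 32.2 m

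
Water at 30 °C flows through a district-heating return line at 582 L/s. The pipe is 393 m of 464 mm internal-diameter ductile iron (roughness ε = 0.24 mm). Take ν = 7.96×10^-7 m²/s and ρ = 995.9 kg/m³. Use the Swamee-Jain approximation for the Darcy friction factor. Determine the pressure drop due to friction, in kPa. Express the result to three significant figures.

Δp ≈ 85.7 kPa

V = 4Q/(πD²) = 4·0.582/(π·0.464²) = 3.442 m/s
Re = VD/ν = 3.442·0.464/7.96×10^-7 = 2.01×10^6 → turbulent
ε/D = 0.24/464 = 5.17×10^-4
Swamee-Jain: f = 0.01715
h_f = f(L/D)V²/(2g) = 0.01715·(393/0.464)·3.442²/(2·9.81) = 8.770 m
Δp = ρg·h_f = 995.9·9.81·8.770 = 85.68 kPa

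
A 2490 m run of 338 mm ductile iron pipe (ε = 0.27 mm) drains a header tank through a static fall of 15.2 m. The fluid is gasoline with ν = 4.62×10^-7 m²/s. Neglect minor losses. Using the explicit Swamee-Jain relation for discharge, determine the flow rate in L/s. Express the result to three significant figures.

Q ≈ 131 L/s

Swamee-Jain (Type II): Q = -0.965·√(gD⁵h_f/L)·ln[ε/(3.7D) + √(3.17ν²L/(gD³h_f))]
√(gD⁵h_f/L) = √(9.81·0.338⁵·15.2/2490) = 0.01625
ε/(3.7D) = 2.16×10^-4; √(3.17ν²L/(gD³h_f)) = 1.71×10^-5
Q = -0.965·0.01625·ln(2.330×10^-4) = 0.1312 m³/s
Check: V = 1.46 m/s, Re = 1.07×10^6, f = 0.01903, h_f = 15.3 m ≈ 15.2 m ✓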